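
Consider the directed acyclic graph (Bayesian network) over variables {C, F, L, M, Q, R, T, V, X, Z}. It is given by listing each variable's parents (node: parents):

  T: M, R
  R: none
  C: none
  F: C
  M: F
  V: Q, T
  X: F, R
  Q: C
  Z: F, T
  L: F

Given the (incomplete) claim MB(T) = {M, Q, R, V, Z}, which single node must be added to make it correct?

F

A node's Markov blanket = Pa ∪ Ch ∪ (parents of Ch other than the node itself).
Pa(T) = {M, R}.
Ch(T) = {V, Z}.
Parents of each child, excluding T:
  V's other parent is Q.
  Z also has parent F.
MB(T) = {F, M, Q, R, V, Z}.
Comparing with the claimed set, F is missing.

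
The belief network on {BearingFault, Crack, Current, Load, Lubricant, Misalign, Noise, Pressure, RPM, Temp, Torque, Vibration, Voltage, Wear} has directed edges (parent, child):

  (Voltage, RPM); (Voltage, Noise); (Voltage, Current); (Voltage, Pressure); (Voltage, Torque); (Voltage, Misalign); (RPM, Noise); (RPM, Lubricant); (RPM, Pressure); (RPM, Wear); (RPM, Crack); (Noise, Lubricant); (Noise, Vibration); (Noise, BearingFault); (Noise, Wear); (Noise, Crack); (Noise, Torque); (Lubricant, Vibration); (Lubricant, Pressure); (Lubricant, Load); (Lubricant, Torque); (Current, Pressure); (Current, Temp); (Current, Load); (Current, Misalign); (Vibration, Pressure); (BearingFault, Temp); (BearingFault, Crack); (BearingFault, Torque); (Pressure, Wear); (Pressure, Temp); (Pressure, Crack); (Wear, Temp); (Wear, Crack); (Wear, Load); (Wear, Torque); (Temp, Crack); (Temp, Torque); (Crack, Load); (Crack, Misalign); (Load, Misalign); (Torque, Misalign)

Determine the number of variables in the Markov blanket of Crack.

A node's Markov blanket = Pa ∪ Ch ∪ (parents of Ch other than the node itself).
Crack has parents BearingFault, Noise, Pressure, RPM, Temp, Wear.
Crack's children: Load, Misalign.
Other parents of Crack's children:
  Load also has parents Current, Lubricant, Wear.
  Misalign also has parents Current, Load, Torque, Voltage.
MB(Crack) = {BearingFault, Current, Load, Lubricant, Misalign, Noise, Pressure, RPM, Temp, Torque, Voltage, Wear}, which has 12 nodes.

12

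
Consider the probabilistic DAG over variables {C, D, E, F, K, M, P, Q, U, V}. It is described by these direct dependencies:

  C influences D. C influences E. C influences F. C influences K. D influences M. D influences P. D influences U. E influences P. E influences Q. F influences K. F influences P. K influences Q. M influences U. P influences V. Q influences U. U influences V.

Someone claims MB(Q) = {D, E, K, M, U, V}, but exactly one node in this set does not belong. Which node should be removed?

V

Q's parents: E, K.
Ch(Q) = {U}.
Parents of each child, excluding Q:
  U: D, M
MB(Q) = {D, E, K, M, U}.
V is neither a parent, child, nor co-parent of Q, so it does not belong.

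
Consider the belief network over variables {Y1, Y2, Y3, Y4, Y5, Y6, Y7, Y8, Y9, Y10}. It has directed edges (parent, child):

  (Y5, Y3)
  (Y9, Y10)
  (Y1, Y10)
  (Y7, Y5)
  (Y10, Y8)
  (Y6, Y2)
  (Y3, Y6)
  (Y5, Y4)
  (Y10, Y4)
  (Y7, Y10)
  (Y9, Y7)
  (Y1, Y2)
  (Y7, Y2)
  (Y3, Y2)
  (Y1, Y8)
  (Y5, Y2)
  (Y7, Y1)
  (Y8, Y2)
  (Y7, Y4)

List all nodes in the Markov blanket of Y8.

A node's Markov blanket = Pa ∪ Ch ∪ (parents of Ch other than the node itself).
Y8 has child Y2.
Parents of Y8: Y1, Y10.
Co-parents of Y8 (other parents of its children):
  Y2: Y1, Y3, Y5, Y6, Y7
Taking the union gives {Y1, Y2, Y3, Y5, Y6, Y7, Y10}.

{Y1, Y2, Y3, Y5, Y6, Y7, Y10}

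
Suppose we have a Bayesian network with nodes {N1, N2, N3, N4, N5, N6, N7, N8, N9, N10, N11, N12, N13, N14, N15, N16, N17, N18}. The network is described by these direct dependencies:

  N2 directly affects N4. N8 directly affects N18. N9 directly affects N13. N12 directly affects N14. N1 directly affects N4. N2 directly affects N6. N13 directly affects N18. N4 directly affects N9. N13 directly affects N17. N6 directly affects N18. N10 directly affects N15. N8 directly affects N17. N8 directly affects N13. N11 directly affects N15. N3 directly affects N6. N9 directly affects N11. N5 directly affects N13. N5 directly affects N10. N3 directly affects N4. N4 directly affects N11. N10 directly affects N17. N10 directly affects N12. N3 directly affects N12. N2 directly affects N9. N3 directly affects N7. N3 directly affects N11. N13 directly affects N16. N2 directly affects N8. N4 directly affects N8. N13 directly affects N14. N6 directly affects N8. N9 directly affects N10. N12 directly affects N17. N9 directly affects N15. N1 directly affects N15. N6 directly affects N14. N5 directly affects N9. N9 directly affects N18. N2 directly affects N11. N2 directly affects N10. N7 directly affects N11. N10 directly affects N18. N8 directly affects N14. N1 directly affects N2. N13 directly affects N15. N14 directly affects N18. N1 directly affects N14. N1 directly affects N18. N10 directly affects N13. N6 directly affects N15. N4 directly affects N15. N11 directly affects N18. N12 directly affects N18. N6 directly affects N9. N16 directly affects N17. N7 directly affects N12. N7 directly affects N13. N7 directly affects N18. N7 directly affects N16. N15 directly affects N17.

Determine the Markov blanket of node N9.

Children of N9: N10, N11, N13, N15, N18.
N9 has parents N2, N4, N5, N6.
Co-parents of N9 (other parents of its children):
  N10: N2, N5
  N11: N2, N3, N4, N7
  N13: N5, N7, N8, N10
  N15: N1, N4, N6, N10, N11, N13
  N18: N1, N6, N7, N8, N10, N11, N12, N13, N14
Union: {N2, N4, N5, N6} ∪ {N10, N11, N13, N15, N18} ∪ {N1, N2, N3, N4, N5, N6, N7, N8, N10, N11, N12, N13, N14} = {N1, N2, N3, N4, N5, N6, N7, N8, N10, N11, N12, N13, N14, N15, N18}.

{N1, N2, N3, N4, N5, N6, N7, N8, N10, N11, N12, N13, N14, N15, N18}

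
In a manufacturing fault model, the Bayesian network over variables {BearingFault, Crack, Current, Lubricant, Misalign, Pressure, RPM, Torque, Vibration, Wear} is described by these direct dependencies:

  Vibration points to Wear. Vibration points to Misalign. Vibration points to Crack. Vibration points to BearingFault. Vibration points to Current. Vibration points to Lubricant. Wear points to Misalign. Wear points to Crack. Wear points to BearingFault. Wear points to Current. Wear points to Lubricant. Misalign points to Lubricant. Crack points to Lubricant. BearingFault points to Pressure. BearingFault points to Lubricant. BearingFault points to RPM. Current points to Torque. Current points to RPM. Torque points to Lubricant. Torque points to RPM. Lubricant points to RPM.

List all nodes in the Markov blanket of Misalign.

Parents of Misalign: Vibration, Wear.
Misalign has child Lubricant.
Other parents of Misalign's children:
  Lubricant: BearingFault, Crack, Torque, Vibration, Wear
MB(Misalign) = {BearingFault, Crack, Lubricant, Torque, Vibration, Wear}.

{BearingFault, Crack, Lubricant, Torque, Vibration, Wear}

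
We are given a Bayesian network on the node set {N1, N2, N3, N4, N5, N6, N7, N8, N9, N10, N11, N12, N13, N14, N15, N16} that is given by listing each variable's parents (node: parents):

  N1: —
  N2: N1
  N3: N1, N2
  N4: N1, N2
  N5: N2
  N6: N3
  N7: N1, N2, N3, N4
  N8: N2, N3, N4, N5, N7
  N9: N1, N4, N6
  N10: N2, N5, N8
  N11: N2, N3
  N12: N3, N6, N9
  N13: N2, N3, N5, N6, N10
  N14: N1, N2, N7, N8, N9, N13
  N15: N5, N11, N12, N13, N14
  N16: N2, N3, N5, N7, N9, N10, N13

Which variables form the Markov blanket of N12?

A node's Markov blanket = Pa ∪ Ch ∪ (parents of Ch other than the node itself).
N12 has child N15.
Pa(N12) = {N3, N6, N9}.
For each child, the remaining parents (spouses of N12):
  N15: N5, N11, N13, N14
So the Markov blanket of N12 is {N3, N5, N6, N9, N11, N13, N14, N15}.

{N3, N5, N6, N9, N11, N13, N14, N15}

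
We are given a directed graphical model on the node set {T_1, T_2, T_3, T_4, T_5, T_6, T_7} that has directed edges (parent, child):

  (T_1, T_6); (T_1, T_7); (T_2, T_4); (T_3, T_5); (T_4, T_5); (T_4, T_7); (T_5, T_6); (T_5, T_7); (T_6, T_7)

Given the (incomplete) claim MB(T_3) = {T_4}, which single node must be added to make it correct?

Children of T_3: T_5.
T_3 has no parents.
Other parents of T_3's children:
  T_5: T_4
MB(T_3) = {T_4, T_5}.
Comparing with the claimed set, T_5 is missing.

T_5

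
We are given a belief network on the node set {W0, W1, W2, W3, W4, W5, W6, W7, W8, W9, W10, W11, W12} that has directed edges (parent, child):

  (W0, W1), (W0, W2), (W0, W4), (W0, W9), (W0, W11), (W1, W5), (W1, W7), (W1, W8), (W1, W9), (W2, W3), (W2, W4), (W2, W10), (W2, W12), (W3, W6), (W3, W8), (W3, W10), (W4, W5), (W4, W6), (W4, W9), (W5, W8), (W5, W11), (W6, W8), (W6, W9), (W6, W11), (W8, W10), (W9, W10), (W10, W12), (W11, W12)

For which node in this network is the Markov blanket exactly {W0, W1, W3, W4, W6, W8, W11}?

The target node must have every member of {W0, W1, W3, W4, W6, W8, W11} as a parent, child, or co-parent, and no others.
Parents of W5: W1, W4; children: W8, W11; co-parents: W0, W1, W3, W6.
These exactly cover the given set, so the node is W5.

W5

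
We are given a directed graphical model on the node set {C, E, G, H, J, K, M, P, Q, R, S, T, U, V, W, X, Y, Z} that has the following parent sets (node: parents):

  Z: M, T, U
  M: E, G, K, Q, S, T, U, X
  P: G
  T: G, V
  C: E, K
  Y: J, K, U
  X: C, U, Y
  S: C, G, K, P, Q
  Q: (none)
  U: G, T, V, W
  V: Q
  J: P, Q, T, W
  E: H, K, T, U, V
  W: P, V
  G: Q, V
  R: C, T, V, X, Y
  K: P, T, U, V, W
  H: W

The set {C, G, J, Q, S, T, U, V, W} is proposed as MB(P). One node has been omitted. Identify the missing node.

Recall MB(v) = parents ∪ children ∪ spouses, where spouses are the other parents of v's children.
Ch(P) = {J, K, S, W}.
P's parents: G.
Other parents of P's children:
  W: V
  K: T, U, V, W
  J: Q, T, W
  S: C, G, K, Q
MB(P) = {C, G, J, K, Q, S, T, U, V, W}.
Comparing with the claimed set, K is missing.

K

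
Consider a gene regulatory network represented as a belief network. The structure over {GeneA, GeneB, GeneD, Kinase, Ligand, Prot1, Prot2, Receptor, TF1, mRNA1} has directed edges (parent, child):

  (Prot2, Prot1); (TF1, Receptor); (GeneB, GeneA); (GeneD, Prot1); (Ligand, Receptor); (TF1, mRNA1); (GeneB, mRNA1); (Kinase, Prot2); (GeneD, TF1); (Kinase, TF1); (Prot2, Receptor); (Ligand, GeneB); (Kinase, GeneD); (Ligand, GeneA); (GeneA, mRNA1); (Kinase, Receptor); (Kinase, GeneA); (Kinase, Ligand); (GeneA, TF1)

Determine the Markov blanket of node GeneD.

{GeneA, Kinase, Prot1, Prot2, TF1}

A node's Markov blanket = Pa ∪ Ch ∪ (parents of Ch other than the node itself).
GeneD has parent Kinase.
Ch(GeneD) = {Prot1, TF1}.
Other parents of GeneD's children:
  TF1 also has parents GeneA, Kinase.
  parents(Prot1) \ {GeneD} = {Prot2}.
Taking the union gives {GeneA, Kinase, Prot1, Prot2, TF1}.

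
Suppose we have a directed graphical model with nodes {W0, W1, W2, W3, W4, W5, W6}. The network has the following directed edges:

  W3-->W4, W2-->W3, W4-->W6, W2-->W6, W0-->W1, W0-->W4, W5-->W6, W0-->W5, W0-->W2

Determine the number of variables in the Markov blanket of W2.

5

Ch(W2) = {W3, W6}.
W2's parents: W0.
Co-parents of W2 (other parents of its children):
  W3: no additional parents.
  W6 also has parents W4, W5.
MB(W2) = {W0, W3, W4, W5, W6}, which has 5 nodes.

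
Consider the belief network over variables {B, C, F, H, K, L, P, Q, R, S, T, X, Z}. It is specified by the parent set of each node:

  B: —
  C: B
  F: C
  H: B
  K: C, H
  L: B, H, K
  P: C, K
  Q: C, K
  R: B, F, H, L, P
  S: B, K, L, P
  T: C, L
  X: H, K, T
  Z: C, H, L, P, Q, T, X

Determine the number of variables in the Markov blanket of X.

8

By definition, MB(X) is built from X's parents, X's children, and the co-parents of X.
X has child Z.
Pa(X) = {H, K, T}.
Parents of each child, excluding X:
  parents(Z) \ {X} = {C, H, L, P, Q, T}.
MB(X) = {C, H, K, L, P, Q, T, Z}, which has 8 nodes.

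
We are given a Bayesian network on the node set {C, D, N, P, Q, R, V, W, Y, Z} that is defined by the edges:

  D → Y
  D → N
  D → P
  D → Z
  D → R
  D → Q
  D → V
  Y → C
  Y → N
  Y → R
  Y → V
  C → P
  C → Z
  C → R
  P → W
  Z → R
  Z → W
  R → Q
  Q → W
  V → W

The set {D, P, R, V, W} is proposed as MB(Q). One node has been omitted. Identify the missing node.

Z

Children of Q: W.
Q's parents: D, R.
For each child, the remaining parents (spouses of Q):
  W also has parents P, V, Z.
MB(Q) = {D, P, R, V, W, Z}.
Comparing with the claimed set, Z is missing.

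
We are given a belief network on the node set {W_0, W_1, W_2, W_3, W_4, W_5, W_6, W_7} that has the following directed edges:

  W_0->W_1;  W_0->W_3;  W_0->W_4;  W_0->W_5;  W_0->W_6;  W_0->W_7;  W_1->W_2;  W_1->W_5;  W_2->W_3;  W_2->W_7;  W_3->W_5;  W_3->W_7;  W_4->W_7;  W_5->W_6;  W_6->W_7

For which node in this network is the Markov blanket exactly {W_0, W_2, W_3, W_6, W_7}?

The target node must have every member of {W_0, W_2, W_3, W_6, W_7} as a parent, child, or co-parent, and no others.
Parents of W_4: W_0; children: W_7; co-parents: W_0, W_2, W_3, W_6.
These exactly cover the given set, so the node is W_4.

W_4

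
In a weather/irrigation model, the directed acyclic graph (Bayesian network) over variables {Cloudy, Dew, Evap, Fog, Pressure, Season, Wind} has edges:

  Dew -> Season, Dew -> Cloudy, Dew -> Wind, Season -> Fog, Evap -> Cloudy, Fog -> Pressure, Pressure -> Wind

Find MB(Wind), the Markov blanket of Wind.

Wind's parents: Dew, Pressure.
Wind has no children.
With no children, Wind has no spouses; the co-parent set is empty.
Taking the union gives {Dew, Pressure}.

{Dew, Pressure}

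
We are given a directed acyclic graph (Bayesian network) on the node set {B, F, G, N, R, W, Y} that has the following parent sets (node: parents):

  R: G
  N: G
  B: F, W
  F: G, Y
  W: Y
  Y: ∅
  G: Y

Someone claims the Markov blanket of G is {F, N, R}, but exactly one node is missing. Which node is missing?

Y

G has parent Y.
G has children F, N, R.
Other parents of G's children:
  R has no other parent.
  parents(F) \ {G} = {Y}.
  N has no other parent.
MB(G) = {F, N, R, Y}.
Comparing with the claimed set, Y is missing.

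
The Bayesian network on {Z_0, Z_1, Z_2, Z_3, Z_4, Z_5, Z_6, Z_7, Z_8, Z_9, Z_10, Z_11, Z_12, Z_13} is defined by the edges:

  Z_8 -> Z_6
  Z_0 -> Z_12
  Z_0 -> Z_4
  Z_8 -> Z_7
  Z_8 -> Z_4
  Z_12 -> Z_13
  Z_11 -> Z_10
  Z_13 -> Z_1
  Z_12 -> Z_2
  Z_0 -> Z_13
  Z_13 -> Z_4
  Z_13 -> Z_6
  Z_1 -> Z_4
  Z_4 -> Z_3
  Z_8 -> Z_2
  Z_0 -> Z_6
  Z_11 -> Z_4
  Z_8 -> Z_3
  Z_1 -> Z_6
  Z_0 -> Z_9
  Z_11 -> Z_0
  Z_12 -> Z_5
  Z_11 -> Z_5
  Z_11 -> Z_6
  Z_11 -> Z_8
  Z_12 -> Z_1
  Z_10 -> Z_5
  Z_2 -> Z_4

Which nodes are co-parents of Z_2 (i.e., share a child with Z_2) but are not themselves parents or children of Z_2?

{Z_0, Z_1, Z_11, Z_13}

Children of Z_2: Z_4.
  Z_4: Z_0, Z_1, Z_8, Z_11, Z_13
Excluding nodes already adjacent to Z_2 (Z_4, Z_8, Z_12), the co-parent-only contribution is {Z_0, Z_1, Z_11, Z_13}.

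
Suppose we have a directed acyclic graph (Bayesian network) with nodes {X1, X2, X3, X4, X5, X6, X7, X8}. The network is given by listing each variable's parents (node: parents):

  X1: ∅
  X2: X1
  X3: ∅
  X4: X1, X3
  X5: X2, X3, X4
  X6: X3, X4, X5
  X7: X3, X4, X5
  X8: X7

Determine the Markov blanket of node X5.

{X2, X3, X4, X6, X7}

Pa(X5) = {X2, X3, X4}.
X5 has children X6, X7.
Other parents of X5's children:
  X6: X3, X4
  X7: X3, X4
Taking the union gives {X2, X3, X4, X6, X7}.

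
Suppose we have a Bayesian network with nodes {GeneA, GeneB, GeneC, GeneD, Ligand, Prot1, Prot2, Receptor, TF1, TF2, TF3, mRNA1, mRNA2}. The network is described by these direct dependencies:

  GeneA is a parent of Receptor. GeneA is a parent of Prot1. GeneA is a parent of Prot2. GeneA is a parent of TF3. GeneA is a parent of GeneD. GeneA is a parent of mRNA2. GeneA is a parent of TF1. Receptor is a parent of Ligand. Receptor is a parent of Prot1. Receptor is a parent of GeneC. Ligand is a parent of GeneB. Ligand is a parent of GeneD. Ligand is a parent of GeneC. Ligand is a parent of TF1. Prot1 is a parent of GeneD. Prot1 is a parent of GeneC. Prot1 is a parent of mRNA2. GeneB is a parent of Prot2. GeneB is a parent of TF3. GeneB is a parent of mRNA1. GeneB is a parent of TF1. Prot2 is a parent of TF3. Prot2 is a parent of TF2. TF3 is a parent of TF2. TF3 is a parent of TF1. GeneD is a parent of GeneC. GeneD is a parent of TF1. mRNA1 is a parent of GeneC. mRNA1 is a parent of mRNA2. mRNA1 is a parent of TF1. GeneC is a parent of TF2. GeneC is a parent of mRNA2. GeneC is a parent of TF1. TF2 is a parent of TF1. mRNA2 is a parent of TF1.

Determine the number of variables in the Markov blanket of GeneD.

11

A node's Markov blanket = Pa ∪ Ch ∪ (parents of Ch other than the node itself).
Ch(GeneD) = {GeneC, TF1}.
GeneD has parents GeneA, Ligand, Prot1.
Other parents of GeneD's children:
  GeneC's other parents are Ligand, Prot1, Receptor, mRNA1.
  TF1's other parents are GeneA, GeneB, GeneC, Ligand, TF2, TF3, mRNA1, mRNA2.
MB(GeneD) = {GeneA, GeneB, GeneC, Ligand, Prot1, Receptor, TF1, TF2, TF3, mRNA1, mRNA2}, which has 11 nodes.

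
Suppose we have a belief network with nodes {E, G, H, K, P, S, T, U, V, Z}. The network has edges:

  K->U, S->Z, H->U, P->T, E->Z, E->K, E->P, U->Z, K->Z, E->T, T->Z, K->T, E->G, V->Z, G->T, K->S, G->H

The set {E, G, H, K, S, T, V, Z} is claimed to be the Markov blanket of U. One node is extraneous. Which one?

G

A node's Markov blanket = Pa ∪ Ch ∪ (parents of Ch other than the node itself).
U has parents H, K.
U's children: Z.
Co-parents of U (other parents of its children):
  Z: E, K, S, T, V
MB(U) = {E, H, K, S, T, V, Z}.
G is neither a parent, child, nor co-parent of U, so it does not belong.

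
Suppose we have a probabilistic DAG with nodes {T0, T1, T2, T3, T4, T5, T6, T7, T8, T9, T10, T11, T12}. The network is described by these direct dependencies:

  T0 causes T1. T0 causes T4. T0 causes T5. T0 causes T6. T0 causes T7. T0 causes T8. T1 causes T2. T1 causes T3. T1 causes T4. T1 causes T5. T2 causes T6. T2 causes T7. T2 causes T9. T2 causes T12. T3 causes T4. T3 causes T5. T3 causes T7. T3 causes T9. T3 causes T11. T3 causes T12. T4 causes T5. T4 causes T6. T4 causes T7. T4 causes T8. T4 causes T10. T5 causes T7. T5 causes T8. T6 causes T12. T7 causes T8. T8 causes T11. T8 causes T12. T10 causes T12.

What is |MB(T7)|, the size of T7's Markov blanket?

6

The Markov blanket of a node is its parents, its children, and the other parents of its children.
T7 has parents T0, T2, T3, T4, T5.
T7's children: T8.
Other parents of T7's children:
  T8: T0, T4, T5
MB(T7) = {T0, T2, T3, T4, T5, T8}, which has 6 nodes.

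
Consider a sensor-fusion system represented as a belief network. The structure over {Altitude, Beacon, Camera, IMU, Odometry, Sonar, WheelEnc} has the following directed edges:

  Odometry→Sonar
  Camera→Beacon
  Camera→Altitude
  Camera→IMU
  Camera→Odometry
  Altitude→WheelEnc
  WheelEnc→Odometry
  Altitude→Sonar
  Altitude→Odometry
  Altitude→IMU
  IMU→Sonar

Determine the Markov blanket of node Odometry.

The Markov blanket of a node is its parents, its children, and the other parents of its children.
Odometry's parents: Altitude, Camera, WheelEnc.
Ch(Odometry) = {Sonar}.
Parents of each child, excluding Odometry:
  Sonar's other parents are Altitude, IMU.
Taking the union gives {Altitude, Camera, IMU, Sonar, WheelEnc}.

{Altitude, Camera, IMU, Sonar, WheelEnc}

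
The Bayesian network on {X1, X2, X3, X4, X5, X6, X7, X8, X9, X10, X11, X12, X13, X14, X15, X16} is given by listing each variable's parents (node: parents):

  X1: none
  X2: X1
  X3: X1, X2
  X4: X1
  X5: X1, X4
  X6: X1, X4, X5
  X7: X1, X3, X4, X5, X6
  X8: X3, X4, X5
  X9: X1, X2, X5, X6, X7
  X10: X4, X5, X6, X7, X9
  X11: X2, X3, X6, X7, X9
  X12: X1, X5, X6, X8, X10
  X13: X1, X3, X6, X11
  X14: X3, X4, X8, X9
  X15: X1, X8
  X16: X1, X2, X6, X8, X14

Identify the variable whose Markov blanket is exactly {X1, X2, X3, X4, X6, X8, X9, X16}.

The target node must have every member of {X1, X2, X3, X4, X6, X8, X9, X16} as a parent, child, or co-parent, and no others.
Parents of X14: X3, X4, X8, X9; children: X16; co-parents: X1, X2, X6, X8.
These exactly cover the given set, so the node is X14.

X14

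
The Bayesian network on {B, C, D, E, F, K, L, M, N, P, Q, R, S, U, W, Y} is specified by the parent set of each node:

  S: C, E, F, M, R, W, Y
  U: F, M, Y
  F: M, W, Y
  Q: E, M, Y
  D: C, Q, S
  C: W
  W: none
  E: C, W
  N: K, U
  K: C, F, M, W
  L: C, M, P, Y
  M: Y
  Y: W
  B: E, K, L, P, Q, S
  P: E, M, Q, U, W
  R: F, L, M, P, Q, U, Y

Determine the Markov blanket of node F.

{C, E, K, L, M, P, Q, R, S, U, W, Y}

The Markov blanket of a node is its parents, its children, and the other parents of its children.
F's parents: M, W, Y.
F has children K, R, S, U.
For each child, the remaining parents (spouses of F):
  U's other parents are M, Y.
  K also has parents C, M, W.
  R's other parents are L, M, P, Q, U, Y.
  S's other parents are C, E, M, R, W, Y.
Taking the union gives {C, E, K, L, M, P, Q, R, S, U, W, Y}.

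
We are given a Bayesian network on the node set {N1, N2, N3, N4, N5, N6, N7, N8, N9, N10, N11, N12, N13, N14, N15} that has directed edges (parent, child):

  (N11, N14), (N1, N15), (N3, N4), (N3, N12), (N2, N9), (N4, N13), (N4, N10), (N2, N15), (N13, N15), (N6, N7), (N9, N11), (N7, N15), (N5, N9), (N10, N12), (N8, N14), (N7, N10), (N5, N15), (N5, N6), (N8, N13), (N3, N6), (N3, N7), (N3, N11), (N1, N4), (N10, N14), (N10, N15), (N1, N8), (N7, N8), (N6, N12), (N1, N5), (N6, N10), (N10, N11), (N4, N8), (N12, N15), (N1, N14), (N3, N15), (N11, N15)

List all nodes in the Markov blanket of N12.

Ch(N12) = {N15}.
N12's parents: N3, N6, N10.
For each child, the remaining parents (spouses of N12):
  N15: N1, N2, N3, N5, N7, N10, N11, N13
MB(N12) = {N1, N2, N3, N5, N6, N7, N10, N11, N13, N15}.

{N1, N2, N3, N5, N6, N7, N10, N11, N13, N15}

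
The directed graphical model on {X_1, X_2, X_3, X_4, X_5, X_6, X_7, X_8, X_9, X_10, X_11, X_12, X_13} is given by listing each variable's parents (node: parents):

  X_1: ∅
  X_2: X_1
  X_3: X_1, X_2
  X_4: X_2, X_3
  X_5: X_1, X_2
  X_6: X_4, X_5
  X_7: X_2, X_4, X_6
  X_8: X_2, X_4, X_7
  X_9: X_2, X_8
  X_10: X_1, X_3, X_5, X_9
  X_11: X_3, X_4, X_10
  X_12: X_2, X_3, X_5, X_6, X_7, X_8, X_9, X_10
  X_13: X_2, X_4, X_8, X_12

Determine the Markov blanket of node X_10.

{X_1, X_2, X_3, X_4, X_5, X_6, X_7, X_8, X_9, X_11, X_12}

The Markov blanket of a node is its parents, its children, and the other parents of its children.
X_10's children: X_11, X_12.
Parents of X_10: X_1, X_3, X_5, X_9.
For each child, the remaining parents (spouses of X_10):
  X_11: X_3, X_4
  X_12: X_2, X_3, X_5, X_6, X_7, X_8, X_9
Taking the union gives {X_1, X_2, X_3, X_4, X_5, X_6, X_7, X_8, X_9, X_11, X_12}.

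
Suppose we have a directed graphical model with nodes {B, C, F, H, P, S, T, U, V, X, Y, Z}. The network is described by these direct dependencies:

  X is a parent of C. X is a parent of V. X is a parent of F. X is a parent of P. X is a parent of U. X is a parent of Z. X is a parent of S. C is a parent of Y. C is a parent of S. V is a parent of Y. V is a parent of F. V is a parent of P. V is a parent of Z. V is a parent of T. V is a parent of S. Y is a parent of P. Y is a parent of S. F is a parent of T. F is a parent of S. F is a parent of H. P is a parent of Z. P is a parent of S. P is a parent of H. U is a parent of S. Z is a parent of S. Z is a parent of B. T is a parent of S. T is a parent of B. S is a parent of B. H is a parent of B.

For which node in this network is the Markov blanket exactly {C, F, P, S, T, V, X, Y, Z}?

U

The target node must have every member of {C, F, P, S, T, V, X, Y, Z} as a parent, child, or co-parent, and no others.
Parents of U: X; children: S; co-parents: C, F, P, T, V, X, Y, Z.
These exactly cover the given set, so the node is U.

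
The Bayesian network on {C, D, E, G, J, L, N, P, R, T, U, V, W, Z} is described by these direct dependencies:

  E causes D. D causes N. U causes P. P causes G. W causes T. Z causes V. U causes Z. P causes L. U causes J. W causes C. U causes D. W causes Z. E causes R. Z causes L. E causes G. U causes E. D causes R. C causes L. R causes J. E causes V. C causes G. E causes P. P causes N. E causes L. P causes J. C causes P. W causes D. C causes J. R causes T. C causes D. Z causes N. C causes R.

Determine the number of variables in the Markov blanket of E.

Pa(E) = {U}.
Children of E: D, G, L, P, R, V.
Co-parents of E (other parents of its children):
  D: C, U, W
  P: C, U
  R: C, D
  G: C, P
  L: C, P, Z
  V: Z
MB(E) = {C, D, G, L, P, R, U, V, W, Z}, which has 10 nodes.

10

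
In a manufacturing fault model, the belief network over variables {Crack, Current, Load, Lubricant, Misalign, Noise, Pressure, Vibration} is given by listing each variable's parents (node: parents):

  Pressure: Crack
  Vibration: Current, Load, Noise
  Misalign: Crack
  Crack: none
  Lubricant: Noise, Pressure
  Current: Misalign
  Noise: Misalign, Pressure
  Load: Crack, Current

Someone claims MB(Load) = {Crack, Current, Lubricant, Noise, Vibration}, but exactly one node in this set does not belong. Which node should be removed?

Load's parents: Crack, Current.
Load's children: Vibration.
Co-parents of Load (other parents of its children):
  Vibration's other parents are Current, Noise.
MB(Load) = {Crack, Current, Noise, Vibration}.
Lubricant is neither a parent, child, nor co-parent of Load, so it does not belong.

Lubricant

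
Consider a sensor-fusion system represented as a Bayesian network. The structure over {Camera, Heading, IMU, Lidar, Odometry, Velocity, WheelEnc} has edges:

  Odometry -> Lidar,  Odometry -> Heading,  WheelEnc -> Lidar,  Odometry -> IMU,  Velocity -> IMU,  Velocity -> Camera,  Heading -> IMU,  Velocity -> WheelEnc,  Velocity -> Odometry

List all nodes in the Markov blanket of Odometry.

{Heading, IMU, Lidar, Velocity, WheelEnc}

By definition, MB(Odometry) is built from Odometry's parents, Odometry's children, and the co-parents of Odometry.
Odometry's parents: Velocity.
Odometry has children Heading, IMU, Lidar.
Co-parents of Odometry (other parents of its children):
  Heading: no additional parents.
  Lidar's other parent is WheelEnc.
  parents(IMU) \ {Odometry} = {Heading, Velocity}.
Taking the union gives {Heading, IMU, Lidar, Velocity, WheelEnc}.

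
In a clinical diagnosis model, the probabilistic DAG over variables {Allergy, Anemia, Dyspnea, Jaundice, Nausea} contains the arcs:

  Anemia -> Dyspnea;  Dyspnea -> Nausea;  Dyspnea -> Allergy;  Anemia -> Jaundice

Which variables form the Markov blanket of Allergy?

A node's Markov blanket = Pa ∪ Ch ∪ (parents of Ch other than the node itself).
Allergy has parent Dyspnea.
Ch(Allergy) = {}.
Allergy has no children, so there are no co-parents.
MB(Allergy) = {Dyspnea}.

{Dyspnea}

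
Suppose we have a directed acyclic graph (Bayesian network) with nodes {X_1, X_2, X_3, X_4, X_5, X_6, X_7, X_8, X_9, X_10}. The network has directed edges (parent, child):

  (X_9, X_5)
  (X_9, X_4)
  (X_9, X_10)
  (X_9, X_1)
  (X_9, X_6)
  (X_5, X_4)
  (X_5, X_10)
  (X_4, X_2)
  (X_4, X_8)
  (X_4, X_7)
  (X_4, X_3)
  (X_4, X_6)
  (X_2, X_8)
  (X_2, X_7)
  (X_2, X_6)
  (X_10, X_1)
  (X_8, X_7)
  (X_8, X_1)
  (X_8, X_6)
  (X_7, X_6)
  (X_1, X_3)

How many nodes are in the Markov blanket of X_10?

Recall MB(v) = parents ∪ children ∪ spouses, where spouses are the other parents of v's children.
Ch(X_10) = {X_1}.
Pa(X_10) = {X_5, X_9}.
Co-parents of X_10 (other parents of its children):
  X_1: X_8, X_9
MB(X_10) = {X_1, X_5, X_8, X_9}, which has 4 nodes.

4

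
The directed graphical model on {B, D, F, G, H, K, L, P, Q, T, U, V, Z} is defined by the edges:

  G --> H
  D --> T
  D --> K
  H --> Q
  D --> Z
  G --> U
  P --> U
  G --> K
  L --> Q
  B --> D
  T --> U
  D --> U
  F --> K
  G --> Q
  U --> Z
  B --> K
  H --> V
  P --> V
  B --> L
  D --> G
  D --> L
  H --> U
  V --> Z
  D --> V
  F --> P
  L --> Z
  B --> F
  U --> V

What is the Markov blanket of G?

{B, D, F, H, K, L, P, Q, T, U}

A node's Markov blanket = Pa ∪ Ch ∪ (parents of Ch other than the node itself).
G has children H, K, Q, U.
Parents of G: D.
For each child, the remaining parents (spouses of G):
  H has no other parent.
  parents(K) \ {G} = {B, D, F}.
  Q's other parents are H, L.
  U's other parents are D, H, P, T.
Taking the union gives {B, D, F, H, K, L, P, Q, T, U}.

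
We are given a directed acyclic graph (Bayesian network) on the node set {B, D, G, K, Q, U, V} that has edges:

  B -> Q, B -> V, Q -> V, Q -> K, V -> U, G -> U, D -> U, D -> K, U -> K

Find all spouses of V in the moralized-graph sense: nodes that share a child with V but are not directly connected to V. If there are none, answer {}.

{D, G}

Children of V: U.
  U's other parents are D, G.
Excluding nodes already adjacent to V (B, Q, U), the co-parent-only contribution is {D, G}.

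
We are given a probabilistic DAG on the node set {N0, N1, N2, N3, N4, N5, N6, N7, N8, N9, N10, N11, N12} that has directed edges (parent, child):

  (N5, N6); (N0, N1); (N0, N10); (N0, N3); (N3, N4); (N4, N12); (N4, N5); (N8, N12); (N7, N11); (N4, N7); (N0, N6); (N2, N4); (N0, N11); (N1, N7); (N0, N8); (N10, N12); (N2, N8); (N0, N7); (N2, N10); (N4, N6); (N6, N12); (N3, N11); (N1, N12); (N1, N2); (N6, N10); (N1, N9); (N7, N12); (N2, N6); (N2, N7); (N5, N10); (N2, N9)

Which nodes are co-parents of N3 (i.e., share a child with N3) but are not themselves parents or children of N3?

{N2, N7}

Children of N3: N4, N11.
  parents(N4) \ {N3} = {N2}.
  N11's other parents are N0, N7.
Excluding nodes already adjacent to N3 (N0, N4, N11), the co-parent-only contribution is {N2, N7}.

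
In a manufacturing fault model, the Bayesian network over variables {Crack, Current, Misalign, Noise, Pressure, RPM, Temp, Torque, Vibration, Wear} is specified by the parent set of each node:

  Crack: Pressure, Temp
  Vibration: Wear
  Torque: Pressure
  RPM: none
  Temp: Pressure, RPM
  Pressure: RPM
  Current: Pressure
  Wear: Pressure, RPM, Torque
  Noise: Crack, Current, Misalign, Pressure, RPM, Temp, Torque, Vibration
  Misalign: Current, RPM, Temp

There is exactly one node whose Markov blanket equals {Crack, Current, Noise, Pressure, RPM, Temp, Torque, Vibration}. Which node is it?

Misalign

The target node must have every member of {Crack, Current, Noise, Pressure, RPM, Temp, Torque, Vibration} as a parent, child, or co-parent, and no others.
Parents of Misalign: Current, RPM, Temp; children: Noise; co-parents: Crack, Current, Pressure, RPM, Temp, Torque, Vibration.
These exactly cover the given set, so the node is Misalign.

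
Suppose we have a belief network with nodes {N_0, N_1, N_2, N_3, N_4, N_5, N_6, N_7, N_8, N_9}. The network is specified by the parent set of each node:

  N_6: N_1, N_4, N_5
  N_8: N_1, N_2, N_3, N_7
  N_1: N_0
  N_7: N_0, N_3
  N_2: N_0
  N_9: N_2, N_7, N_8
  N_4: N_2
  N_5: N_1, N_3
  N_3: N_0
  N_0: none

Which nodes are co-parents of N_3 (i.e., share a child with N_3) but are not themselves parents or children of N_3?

{N_1, N_2}

Children of N_3: N_5, N_7, N_8.
  N_5's other parent is N_1.
  N_7's other parent is N_0.
  N_8's other parents are N_1, N_2, N_7.
Excluding nodes already adjacent to N_3 (N_0, N_5, N_7, N_8), the co-parent-only contribution is {N_1, N_2}.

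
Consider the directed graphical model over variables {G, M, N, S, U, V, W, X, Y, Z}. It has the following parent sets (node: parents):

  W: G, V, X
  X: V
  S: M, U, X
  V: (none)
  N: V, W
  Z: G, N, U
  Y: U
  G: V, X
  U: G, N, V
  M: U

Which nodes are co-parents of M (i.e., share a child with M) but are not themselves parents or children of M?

Children of M: S.
  S also has parents U, X.
Excluding nodes already adjacent to M (S, U), the co-parent-only contribution is {X}.

{X}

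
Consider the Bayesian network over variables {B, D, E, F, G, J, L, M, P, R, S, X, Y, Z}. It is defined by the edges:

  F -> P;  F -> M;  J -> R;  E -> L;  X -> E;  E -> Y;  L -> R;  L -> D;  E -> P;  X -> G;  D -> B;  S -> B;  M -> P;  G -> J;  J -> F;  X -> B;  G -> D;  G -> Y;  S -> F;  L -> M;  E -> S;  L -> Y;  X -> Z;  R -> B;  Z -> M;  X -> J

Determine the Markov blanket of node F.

{E, J, L, M, P, S, Z}

Recall MB(v) = parents ∪ children ∪ spouses, where spouses are the other parents of v's children.
Children of F: M, P.
F's parents: J, S.
For each child, the remaining parents (spouses of F):
  M's other parents are L, Z.
  parents(P) \ {F} = {E, M}.
So the Markov blanket of F is {E, J, L, M, P, S, Z}.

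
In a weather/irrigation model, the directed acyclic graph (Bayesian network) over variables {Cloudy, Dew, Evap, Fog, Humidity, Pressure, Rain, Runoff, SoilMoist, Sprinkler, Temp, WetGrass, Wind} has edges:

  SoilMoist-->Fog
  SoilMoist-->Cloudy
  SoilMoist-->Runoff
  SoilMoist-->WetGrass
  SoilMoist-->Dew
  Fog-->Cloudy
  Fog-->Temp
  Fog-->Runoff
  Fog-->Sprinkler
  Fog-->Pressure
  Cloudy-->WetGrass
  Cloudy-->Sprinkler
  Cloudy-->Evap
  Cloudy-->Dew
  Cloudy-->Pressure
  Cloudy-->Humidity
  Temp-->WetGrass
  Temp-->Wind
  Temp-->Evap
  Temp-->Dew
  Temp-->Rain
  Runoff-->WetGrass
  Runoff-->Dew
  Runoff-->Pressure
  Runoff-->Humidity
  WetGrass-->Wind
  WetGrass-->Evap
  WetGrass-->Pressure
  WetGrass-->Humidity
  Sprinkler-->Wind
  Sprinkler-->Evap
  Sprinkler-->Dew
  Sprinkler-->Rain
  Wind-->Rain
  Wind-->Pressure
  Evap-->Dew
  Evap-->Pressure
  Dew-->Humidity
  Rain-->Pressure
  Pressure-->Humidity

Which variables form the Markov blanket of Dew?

{Cloudy, Evap, Humidity, Pressure, Runoff, SoilMoist, Sprinkler, Temp, WetGrass}

A node's Markov blanket = Pa ∪ Ch ∪ (parents of Ch other than the node itself).
Parents of Dew: Cloudy, Evap, Runoff, SoilMoist, Sprinkler, Temp.
Dew's children: Humidity.
For each child, the remaining parents (spouses of Dew):
  Humidity: Cloudy, Pressure, Runoff, WetGrass
Union: {Cloudy, Evap, Runoff, SoilMoist, Sprinkler, Temp} ∪ {Humidity} ∪ {Cloudy, Pressure, Runoff, WetGrass} = {Cloudy, Evap, Humidity, Pressure, Runoff, SoilMoist, Sprinkler, Temp, WetGrass}.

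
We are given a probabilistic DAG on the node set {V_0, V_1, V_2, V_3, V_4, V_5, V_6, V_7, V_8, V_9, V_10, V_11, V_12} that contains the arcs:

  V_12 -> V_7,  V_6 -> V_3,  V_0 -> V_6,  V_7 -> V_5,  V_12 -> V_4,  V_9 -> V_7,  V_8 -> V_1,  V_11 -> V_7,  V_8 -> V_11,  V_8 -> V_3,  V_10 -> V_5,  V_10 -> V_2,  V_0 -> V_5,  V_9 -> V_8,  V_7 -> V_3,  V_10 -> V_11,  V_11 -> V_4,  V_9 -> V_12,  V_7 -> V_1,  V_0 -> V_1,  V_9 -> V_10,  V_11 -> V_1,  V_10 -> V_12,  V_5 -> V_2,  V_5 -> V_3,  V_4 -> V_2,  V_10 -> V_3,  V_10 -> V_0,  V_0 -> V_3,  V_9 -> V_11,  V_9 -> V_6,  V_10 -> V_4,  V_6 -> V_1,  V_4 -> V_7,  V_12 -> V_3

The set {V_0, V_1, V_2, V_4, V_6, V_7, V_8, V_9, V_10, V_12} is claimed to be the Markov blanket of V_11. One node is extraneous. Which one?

V_2

By definition, MB(V_11) is built from V_11's parents, V_11's children, and the co-parents of V_11.
V_11's parents: V_8, V_9, V_10.
V_11's children: V_1, V_4, V_7.
For each child, the remaining parents (spouses of V_11):
  V_4 also has parents V_10, V_12.
  V_7 also has parents V_4, V_9, V_12.
  V_1's other parents are V_0, V_6, V_7, V_8.
MB(V_11) = {V_0, V_1, V_4, V_6, V_7, V_8, V_9, V_10, V_12}.
V_2 is neither a parent, child, nor co-parent of V_11, so it does not belong.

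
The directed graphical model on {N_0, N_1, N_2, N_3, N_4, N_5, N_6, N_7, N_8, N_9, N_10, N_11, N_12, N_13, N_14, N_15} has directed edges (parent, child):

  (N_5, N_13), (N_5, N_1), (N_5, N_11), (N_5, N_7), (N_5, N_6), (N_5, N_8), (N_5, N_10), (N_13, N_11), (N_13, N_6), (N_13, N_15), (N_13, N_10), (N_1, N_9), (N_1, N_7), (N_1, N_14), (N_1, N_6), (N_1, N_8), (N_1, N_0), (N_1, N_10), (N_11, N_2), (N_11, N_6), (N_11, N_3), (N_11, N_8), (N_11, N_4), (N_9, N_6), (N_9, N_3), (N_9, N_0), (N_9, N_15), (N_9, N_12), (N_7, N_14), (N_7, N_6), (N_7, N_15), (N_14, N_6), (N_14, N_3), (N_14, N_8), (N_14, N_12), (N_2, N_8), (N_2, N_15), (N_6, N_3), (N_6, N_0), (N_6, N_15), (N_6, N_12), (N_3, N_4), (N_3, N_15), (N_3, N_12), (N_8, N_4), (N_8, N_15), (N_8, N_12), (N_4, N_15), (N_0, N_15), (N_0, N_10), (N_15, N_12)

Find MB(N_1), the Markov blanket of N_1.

{N_0, N_2, N_5, N_6, N_7, N_8, N_9, N_10, N_11, N_13, N_14}

A node's Markov blanket = Pa ∪ Ch ∪ (parents of Ch other than the node itself).
N_1 has parent N_5.
N_1's children: N_0, N_6, N_7, N_8, N_9, N_10, N_14.
Co-parents of N_1 (other parents of its children):
  N_9: —
  N_7: N_5
  N_14: N_7
  N_6: N_5, N_7, N_9, N_11, N_13, N_14
  N_8: N_2, N_5, N_11, N_14
  N_0: N_6, N_9
  N_10: N_0, N_5, N_13
So the Markov blanket of N_1 is {N_0, N_2, N_5, N_6, N_7, N_8, N_9, N_10, N_11, N_13, N_14}.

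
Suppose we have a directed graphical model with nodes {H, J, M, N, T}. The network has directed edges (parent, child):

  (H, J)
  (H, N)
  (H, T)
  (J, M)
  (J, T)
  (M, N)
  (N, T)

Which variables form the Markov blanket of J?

{H, M, N, T}

The Markov blanket of a node is its parents, its children, and the other parents of its children.
J's children: M, T.
Parents of J: H.
For each child, the remaining parents (spouses of J):
  M has no other parent.
  T's other parents are H, N.
So the Markov blanket of J is {H, M, N, T}.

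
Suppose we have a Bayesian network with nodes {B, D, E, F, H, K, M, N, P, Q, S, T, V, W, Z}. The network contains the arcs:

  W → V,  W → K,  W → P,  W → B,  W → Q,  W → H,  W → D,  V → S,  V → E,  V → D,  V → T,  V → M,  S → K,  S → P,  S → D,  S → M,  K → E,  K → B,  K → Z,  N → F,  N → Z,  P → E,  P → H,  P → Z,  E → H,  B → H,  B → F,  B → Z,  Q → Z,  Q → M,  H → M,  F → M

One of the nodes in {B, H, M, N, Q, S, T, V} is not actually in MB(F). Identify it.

F has parents B, N.
F's children: M.
For each child, the remaining parents (spouses of F):
  M: H, Q, S, V
MB(F) = {B, H, M, N, Q, S, V}.
T is neither a parent, child, nor co-parent of F, so it does not belong.

T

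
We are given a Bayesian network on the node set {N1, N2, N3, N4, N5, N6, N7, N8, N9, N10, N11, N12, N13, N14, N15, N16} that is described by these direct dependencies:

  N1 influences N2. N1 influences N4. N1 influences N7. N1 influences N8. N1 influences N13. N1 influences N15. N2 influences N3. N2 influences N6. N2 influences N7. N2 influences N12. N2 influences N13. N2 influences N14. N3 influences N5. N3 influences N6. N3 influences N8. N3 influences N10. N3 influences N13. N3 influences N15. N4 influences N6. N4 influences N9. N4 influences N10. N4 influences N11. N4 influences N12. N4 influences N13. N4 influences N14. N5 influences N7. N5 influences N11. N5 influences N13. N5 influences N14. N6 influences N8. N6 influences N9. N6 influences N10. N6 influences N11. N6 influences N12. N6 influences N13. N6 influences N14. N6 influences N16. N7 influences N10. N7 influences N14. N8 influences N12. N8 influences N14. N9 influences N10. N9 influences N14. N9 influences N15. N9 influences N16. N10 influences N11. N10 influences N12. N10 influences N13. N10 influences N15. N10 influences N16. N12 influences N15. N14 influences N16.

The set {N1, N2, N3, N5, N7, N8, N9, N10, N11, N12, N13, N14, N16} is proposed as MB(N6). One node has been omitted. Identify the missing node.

The Markov blanket of a node is its parents, its children, and the other parents of its children.
N6 has children N8, N9, N10, N11, N12, N13, N14, N16.
Pa(N6) = {N2, N3, N4}.
Co-parents of N6 (other parents of its children):
  N8: N1, N3
  N9: N4
  N10: N3, N4, N7, N9
  N11: N4, N5, N10
  N12: N2, N4, N8, N10
  N13: N1, N2, N3, N4, N5, N10
  N14: N2, N4, N5, N7, N8, N9
  N16: N9, N10, N14
MB(N6) = {N1, N2, N3, N4, N5, N7, N8, N9, N10, N11, N12, N13, N14, N16}.
Comparing with the claimed set, N4 is missing.

N4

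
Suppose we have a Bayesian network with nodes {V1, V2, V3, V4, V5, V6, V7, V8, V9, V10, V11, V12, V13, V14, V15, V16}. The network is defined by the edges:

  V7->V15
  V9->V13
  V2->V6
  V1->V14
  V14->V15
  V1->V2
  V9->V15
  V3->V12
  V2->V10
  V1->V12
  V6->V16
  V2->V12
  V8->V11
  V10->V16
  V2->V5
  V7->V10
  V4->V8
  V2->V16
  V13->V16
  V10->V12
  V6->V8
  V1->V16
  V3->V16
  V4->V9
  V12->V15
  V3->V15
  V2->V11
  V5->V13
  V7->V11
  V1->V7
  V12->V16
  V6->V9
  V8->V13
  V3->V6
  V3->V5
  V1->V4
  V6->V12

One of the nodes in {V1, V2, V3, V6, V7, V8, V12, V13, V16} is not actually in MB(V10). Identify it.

A node's Markov blanket = Pa ∪ Ch ∪ (parents of Ch other than the node itself).
V10's parents: V2, V7.
V10 has children V12, V16.
Other parents of V10's children:
  V12: V1, V2, V3, V6
  V16: V1, V2, V3, V6, V12, V13
MB(V10) = {V1, V2, V3, V6, V7, V12, V13, V16}.
V8 is neither a parent, child, nor co-parent of V10, so it does not belong.

V8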